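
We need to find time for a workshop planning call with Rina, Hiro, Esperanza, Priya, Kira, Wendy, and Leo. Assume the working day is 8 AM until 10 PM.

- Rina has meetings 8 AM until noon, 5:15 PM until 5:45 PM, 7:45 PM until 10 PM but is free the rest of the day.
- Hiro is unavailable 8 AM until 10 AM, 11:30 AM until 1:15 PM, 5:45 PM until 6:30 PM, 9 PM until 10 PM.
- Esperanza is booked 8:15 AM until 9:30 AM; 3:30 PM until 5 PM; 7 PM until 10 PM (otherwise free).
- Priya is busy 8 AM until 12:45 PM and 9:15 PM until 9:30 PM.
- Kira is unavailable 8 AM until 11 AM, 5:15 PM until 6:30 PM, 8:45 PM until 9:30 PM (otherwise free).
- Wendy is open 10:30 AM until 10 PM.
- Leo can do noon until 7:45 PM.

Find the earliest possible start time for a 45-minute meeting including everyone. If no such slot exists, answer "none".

13:15

Rina free: 12:00-17:15, 17:45-19:45 (invert busy blocks within the working day).
Hiro free: 10:00-11:30, 13:15-17:45, 18:30-21:00 (invert busy blocks within the working day).
Esperanza free: 08:00-08:15, 09:30-15:30, 17:00-19:00 (invert busy blocks within the working day).
Priya free: 12:45-21:15, 21:30-22:00 (invert busy blocks within the working day).
Kira free: 11:00-17:15, 18:30-20:45, 21:30-22:00 (invert busy blocks within the working day).
Wendy free: 10:30-22:00.
Leo free: 12:00-19:45.
Rina ∩ Hiro: 13:15-17:15, 18:30-19:45.
Rina ∩ Hiro ∩ Esperanza: 13:15-15:30, 17:00-17:15, 18:30-19:00.
Rina ∩ Hiro ∩ Esperanza ∩ Priya: 13:15-15:30, 17:00-17:15, 18:30-19:00.
Rina ∩ Hiro ∩ Esperanza ∩ Priya ∩ Kira: 13:15-15:30, 17:00-17:15, 18:30-19:00.
Rina ∩ Hiro ∩ Esperanza ∩ Priya ∩ Kira ∩ Wendy: 13:15-15:30, 17:00-17:15, 18:30-19:00.
Rina ∩ Hiro ∩ Esperanza ∩ Priya ∩ Kira ∩ Wendy ∩ Leo: 13:15-15:30, 17:00-17:15, 18:30-19:00.
The first common window of at least 45 minutes is 13:15-15:30, so the earliest start is 13:15.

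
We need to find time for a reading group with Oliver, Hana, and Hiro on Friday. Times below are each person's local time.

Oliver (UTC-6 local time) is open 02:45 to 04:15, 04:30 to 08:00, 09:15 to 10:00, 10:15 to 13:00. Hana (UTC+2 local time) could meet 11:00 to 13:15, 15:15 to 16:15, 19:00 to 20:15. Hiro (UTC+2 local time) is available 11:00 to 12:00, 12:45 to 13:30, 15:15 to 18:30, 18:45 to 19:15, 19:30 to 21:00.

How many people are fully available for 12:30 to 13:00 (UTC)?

1

Oliver in UTC: 08:45-10:15, 10:30-14:00, 15:15-16:00, 16:15-19:00 (add 6h to convert from UTC-6).
Hana in UTC: 09:00-11:15, 13:15-14:15, 17:00-18:15 (subtract 2h to convert from UTC+2).
Hiro in UTC: 09:00-10:00, 10:45-11:30, 13:15-16:30, 16:45-17:15, 17:30-19:00 (subtract 2h to convert from UTC+2).
Oliver can make the full 12:30-13:00 slot — that's 1.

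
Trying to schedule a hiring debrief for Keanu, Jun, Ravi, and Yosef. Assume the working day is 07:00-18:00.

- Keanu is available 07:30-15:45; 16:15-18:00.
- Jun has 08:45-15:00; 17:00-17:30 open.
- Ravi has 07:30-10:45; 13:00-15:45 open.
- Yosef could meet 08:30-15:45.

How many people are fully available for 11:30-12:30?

3

Keanu, Jun, and Yosef can make the full 11:30-12:30 slot — that's 3.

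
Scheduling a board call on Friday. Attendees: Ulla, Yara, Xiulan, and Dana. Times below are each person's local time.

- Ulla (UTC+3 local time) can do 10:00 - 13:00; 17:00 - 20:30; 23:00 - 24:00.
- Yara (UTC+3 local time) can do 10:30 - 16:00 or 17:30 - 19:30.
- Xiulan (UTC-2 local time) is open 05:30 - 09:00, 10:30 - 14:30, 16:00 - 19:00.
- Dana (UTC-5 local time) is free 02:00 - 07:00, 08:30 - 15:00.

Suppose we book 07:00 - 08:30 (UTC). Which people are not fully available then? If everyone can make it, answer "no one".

Xiulan, Yara

Ulla in UTC: 07:00-10:00, 14:00-17:30, 20:00-21:00 (subtract 3h to convert from UTC+3).
Yara in UTC: 07:30-13:00, 14:30-16:30 (subtract 3h to convert from UTC+3).
Xiulan in UTC: 07:30-11:00, 12:30-16:30, 18:00-21:00 (add 2h to convert from UTC-2).
Dana in UTC: 07:00-12:00, 13:30-20:00 (add 5h to convert from UTC-5).
Ulla: free for 07:00-08:30. Yara: not fully free for 07:00-08:30. Xiulan: not fully free for 07:00-08:30. Dana: free for 07:00-08:30.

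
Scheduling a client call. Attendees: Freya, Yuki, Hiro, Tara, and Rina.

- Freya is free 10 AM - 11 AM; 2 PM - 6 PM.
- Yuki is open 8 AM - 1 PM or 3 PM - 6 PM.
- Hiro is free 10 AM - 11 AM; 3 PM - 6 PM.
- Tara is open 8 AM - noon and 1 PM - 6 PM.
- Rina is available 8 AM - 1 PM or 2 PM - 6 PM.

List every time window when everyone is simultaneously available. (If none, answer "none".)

10:00-11:00, 15:00-18:00

Freya ∩ Yuki: 10:00-11:00, 15:00-18:00.
Freya ∩ Yuki ∩ Hiro: 10:00-11:00, 15:00-18:00.
Freya ∩ Yuki ∩ Hiro ∩ Tara: 10:00-11:00, 15:00-18:00.
Freya ∩ Yuki ∩ Hiro ∩ Tara ∩ Rina: 10:00-11:00, 15:00-18:00.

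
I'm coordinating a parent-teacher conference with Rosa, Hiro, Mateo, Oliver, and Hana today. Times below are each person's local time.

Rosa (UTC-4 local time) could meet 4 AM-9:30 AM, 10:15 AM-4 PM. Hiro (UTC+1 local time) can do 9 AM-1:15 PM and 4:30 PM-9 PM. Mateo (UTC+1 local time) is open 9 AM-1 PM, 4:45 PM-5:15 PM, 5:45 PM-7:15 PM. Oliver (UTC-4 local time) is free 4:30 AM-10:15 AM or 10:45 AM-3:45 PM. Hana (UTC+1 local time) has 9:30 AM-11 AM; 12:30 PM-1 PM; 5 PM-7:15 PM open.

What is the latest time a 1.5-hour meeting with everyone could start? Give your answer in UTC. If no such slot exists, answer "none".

Rosa in UTC: 08:00-13:30, 14:15-20:00 (add 4h to convert from UTC-4).
Hiro in UTC: 08:00-12:15, 15:30-20:00 (subtract 1h to convert from UTC+1).
Mateo in UTC: 08:00-12:00, 15:45-16:15, 16:45-18:15 (subtract 1h to convert from UTC+1).
Oliver in UTC: 08:30-14:15, 14:45-19:45 (add 4h to convert from UTC-4).
Hana in UTC: 08:30-10:00, 11:30-12:00, 16:00-18:15 (subtract 1h to convert from UTC+1).
Rosa ∩ Hiro: 08:00-12:15, 15:30-20:00.
Rosa ∩ Hiro ∩ Mateo: 08:00-12:00, 15:45-16:15, 16:45-18:15.
Rosa ∩ Hiro ∩ Mateo ∩ Oliver: 08:30-12:00, 15:45-16:15, 16:45-18:15.
Rosa ∩ Hiro ∩ Mateo ∩ Oliver ∩ Hana: 08:30-10:00, 11:30-12:00, 16:00-16:15, 16:45-18:15.
The last common window of at least 90 minutes is 16:45-18:15; a 90-minute meeting can start as late as 16:45 and still end by 18:15.

16:45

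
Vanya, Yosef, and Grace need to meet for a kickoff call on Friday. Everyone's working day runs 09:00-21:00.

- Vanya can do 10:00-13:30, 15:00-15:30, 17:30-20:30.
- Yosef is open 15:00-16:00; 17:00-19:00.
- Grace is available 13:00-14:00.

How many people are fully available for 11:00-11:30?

Vanya can make the full 11:00-11:30 slot — that's 1.

1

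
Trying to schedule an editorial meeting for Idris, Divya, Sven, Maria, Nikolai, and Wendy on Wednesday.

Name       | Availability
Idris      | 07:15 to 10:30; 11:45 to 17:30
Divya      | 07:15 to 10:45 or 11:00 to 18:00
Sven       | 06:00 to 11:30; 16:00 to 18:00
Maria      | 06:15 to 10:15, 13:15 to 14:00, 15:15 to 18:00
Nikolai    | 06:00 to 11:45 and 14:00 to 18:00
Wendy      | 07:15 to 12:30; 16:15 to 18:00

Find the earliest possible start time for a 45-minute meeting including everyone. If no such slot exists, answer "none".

07:15

Idris ∩ Divya: 07:15-10:30, 11:45-17:30.
Idris ∩ Divya ∩ Sven: 07:15-10:30, 16:00-17:30.
Idris ∩ Divya ∩ Sven ∩ Maria: 07:15-10:15, 16:00-17:30.
Idris ∩ Divya ∩ Sven ∩ Maria ∩ Nikolai: 07:15-10:15, 16:00-17:30.
Idris ∩ Divya ∩ Sven ∩ Maria ∩ Nikolai ∩ Wendy: 07:15-10:15, 16:15-17:30.
Those are the intersection windows.
The first common window of at least 45 minutes is 07:15-10:15, so the earliest start is 07:15.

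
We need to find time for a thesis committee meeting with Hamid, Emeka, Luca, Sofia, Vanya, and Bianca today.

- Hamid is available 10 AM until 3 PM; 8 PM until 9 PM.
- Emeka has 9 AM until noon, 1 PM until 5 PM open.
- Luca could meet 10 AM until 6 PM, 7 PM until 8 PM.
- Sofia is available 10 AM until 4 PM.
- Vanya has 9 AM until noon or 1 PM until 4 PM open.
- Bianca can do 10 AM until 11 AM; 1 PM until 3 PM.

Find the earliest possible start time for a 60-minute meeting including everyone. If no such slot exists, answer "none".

Hamid ∩ Emeka: 10:00-12:00, 13:00-15:00.
Hamid ∩ Emeka ∩ Luca: 10:00-12:00, 13:00-15:00.
Hamid ∩ Emeka ∩ Luca ∩ Sofia: 10:00-12:00, 13:00-15:00.
Hamid ∩ Emeka ∩ Luca ∩ Sofia ∩ Vanya: 10:00-12:00, 13:00-15:00.
Hamid ∩ Emeka ∩ Luca ∩ Sofia ∩ Vanya ∩ Bianca: 10:00-11:00, 13:00-15:00.
The first common window of at least 60 minutes is 10:00-11:00, so the earliest start is 10:00.

10:00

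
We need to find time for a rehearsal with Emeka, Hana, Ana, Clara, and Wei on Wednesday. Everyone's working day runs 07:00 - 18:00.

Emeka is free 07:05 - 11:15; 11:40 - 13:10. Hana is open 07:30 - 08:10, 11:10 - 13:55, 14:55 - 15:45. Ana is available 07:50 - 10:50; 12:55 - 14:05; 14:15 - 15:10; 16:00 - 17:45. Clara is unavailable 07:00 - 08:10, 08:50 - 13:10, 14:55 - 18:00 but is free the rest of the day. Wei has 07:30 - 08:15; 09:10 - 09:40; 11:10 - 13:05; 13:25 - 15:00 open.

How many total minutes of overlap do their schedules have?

Emeka free: 07:05-11:15, 11:40-13:10.
Hana free: 07:30-08:10, 11:10-13:55, 14:55-15:45.
Ana free: 07:50-10:50, 12:55-14:05, 14:15-15:10, 16:00-17:45.
Clara free: 08:10-08:50, 13:10-14:55 (invert busy blocks within the working day).
Wei free: 07:30-08:15, 09:10-09:40, 11:10-13:05, 13:25-15:00.
Emeka ∩ Hana: 07:30-08:10, 11:10-11:15, 11:40-13:10.
Emeka ∩ Hana ∩ Ana: 07:50-08:10, 12:55-13:10.
Emeka ∩ Hana ∩ Ana ∩ Clara: ∅.
Emeka ∩ Hana ∩ Ana ∩ Clara ∩ Wei: ∅.
There is no time when everyone is free.
There is no common window, so the total is 0 minutes.

0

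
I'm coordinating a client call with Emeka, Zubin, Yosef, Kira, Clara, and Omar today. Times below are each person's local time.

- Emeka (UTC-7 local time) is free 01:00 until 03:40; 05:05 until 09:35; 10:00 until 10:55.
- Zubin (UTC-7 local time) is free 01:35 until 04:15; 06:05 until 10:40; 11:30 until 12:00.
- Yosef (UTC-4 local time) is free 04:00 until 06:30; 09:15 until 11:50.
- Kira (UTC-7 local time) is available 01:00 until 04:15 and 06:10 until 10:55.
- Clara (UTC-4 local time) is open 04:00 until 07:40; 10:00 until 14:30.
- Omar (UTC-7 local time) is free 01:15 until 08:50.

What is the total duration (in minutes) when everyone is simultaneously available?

Emeka in UTC: 08:00-10:40, 12:05-16:35, 17:00-17:55 (add 7h to convert from UTC-7).
Zubin in UTC: 08:35-11:15, 13:05-17:40, 18:30-19:00 (add 7h to convert from UTC-7).
Yosef in UTC: 08:00-10:30, 13:15-15:50 (add 4h to convert from UTC-4).
Kira in UTC: 08:00-11:15, 13:10-17:55 (add 7h to convert from UTC-7).
Clara in UTC: 08:00-11:40, 14:00-18:30 (add 4h to convert from UTC-4).
Omar in UTC: 08:15-15:50 (add 7h to convert from UTC-7).
Emeka ∩ Zubin: 08:35-10:40, 13:05-16:35, 17:00-17:40.
Emeka ∩ Zubin ∩ Yosef: 08:35-10:30, 13:15-15:50.
Emeka ∩ Zubin ∩ Yosef ∩ Kira: 08:35-10:30, 13:15-15:50.
Emeka ∩ Zubin ∩ Yosef ∩ Kira ∩ Clara: 08:35-10:30, 14:00-15:50.
Emeka ∩ Zubin ∩ Yosef ∩ Kira ∩ Clara ∩ Omar: 08:35-10:30, 14:00-15:50.
Summing the common windows: 115 + 110 = 225 minutes.

225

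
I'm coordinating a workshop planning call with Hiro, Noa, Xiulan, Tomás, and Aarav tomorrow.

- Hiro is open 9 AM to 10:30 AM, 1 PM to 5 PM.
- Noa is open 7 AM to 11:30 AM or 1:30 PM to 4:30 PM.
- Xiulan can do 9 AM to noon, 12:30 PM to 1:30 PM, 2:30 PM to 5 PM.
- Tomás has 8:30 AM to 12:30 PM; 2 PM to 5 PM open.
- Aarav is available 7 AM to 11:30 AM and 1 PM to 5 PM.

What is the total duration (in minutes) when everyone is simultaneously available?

Hiro ∩ Noa: 09:00-10:30, 13:30-16:30.
Hiro ∩ Noa ∩ Xiulan: 09:00-10:30, 14:30-16:30.
Hiro ∩ Noa ∩ Xiulan ∩ Tomás: 09:00-10:30, 14:30-16:30.
Hiro ∩ Noa ∩ Xiulan ∩ Tomás ∩ Aarav: 09:00-10:30, 14:30-16:30.
Summing the common windows: 90 + 120 = 210 minutes.

210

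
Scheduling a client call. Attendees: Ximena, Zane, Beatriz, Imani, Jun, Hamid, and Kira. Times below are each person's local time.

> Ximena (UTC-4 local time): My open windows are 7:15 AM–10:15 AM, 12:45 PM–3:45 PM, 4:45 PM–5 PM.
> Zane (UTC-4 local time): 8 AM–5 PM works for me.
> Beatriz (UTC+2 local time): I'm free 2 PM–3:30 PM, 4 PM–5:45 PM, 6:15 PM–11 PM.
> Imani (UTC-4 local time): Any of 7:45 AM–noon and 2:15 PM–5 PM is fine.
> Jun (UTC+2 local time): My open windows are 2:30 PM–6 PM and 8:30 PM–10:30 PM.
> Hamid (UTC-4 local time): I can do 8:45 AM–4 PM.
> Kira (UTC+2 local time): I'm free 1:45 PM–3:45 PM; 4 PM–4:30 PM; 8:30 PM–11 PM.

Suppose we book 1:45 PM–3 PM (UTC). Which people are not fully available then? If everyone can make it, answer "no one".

Beatriz, Kira, Ximena

Ximena in UTC: 11:15-14:15, 16:45-19:45, 20:45-21:00 (add 4h to convert from UTC-4).
Zane in UTC: 12:00-21:00 (add 4h to convert from UTC-4).
Beatriz in UTC: 12:00-13:30, 14:00-15:45, 16:15-21:00 (subtract 2h to convert from UTC+2).
Imani in UTC: 11:45-16:00, 18:15-21:00 (add 4h to convert from UTC-4).
Jun in UTC: 12:30-16:00, 18:30-20:30 (subtract 2h to convert from UTC+2).
Hamid in UTC: 12:45-20:00 (add 4h to convert from UTC-4).
Kira in UTC: 11:45-13:45, 14:00-14:30, 18:30-21:00 (subtract 2h to convert from UTC+2).
Ximena: not fully free for 13:45-15:00. Zane: free for 13:45-15:00. Beatriz: not fully free for 13:45-15:00. Imani: free for 13:45-15:00. Jun: free for 13:45-15:00. Hamid: free for 13:45-15:00. Kira: not fully free for 13:45-15:00.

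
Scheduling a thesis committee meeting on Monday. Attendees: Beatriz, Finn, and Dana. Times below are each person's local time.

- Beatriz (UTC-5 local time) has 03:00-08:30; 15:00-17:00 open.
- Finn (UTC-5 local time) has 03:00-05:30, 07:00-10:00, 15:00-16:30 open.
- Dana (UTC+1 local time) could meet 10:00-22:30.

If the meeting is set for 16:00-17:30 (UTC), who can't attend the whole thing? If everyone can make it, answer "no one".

Beatriz in UTC: 08:00-13:30, 20:00-22:00 (add 5h to convert from UTC-5).
Finn in UTC: 08:00-10:30, 12:00-15:00, 20:00-21:30 (add 5h to convert from UTC-5).
Dana in UTC: 09:00-21:30 (subtract 1h to convert from UTC+1).
Beatriz: not fully free for 16:00-17:30. Finn: not fully free for 16:00-17:30. Dana: free for 16:00-17:30.

Beatriz, Finn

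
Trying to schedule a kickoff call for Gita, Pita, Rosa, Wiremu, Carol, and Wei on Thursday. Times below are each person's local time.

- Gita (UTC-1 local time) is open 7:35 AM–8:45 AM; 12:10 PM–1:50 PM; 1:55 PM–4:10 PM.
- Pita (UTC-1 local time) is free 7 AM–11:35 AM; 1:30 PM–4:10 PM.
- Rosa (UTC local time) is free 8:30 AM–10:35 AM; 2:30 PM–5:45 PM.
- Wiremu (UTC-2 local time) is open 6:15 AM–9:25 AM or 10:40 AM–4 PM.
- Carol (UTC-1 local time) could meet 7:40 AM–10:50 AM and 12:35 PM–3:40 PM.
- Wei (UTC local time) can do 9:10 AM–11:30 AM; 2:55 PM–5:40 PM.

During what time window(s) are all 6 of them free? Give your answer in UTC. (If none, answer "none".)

09:10-09:45, 14:55-16:40

Gita in UTC: 08:35-09:45, 13:10-14:50, 14:55-17:10 (add 1h to convert from UTC-1).
Pita in UTC: 08:00-12:35, 14:30-17:10 (add 1h to convert from UTC-1).
Rosa in UTC: 08:30-10:35, 14:30-17:45.
Wiremu in UTC: 08:15-11:25, 12:40-18:00 (add 2h to convert from UTC-2).
Carol in UTC: 08:40-11:50, 13:35-16:40 (add 1h to convert from UTC-1).
Wei in UTC: 09:10-11:30, 14:55-17:40.
Gita ∩ Pita: 08:35-09:45, 14:30-14:50, 14:55-17:10.
Gita ∩ Pita ∩ Rosa: 08:35-09:45, 14:30-14:50, 14:55-17:10.
Gita ∩ Pita ∩ Rosa ∩ Wiremu: 08:35-09:45, 14:30-14:50, 14:55-17:10.
Gita ∩ Pita ∩ Rosa ∩ Wiremu ∩ Carol: 08:40-09:45, 14:30-14:50, 14:55-16:40.
Gita ∩ Pita ∩ Rosa ∩ Wiremu ∩ Carol ∩ Wei: 09:10-09:45, 14:55-16:40.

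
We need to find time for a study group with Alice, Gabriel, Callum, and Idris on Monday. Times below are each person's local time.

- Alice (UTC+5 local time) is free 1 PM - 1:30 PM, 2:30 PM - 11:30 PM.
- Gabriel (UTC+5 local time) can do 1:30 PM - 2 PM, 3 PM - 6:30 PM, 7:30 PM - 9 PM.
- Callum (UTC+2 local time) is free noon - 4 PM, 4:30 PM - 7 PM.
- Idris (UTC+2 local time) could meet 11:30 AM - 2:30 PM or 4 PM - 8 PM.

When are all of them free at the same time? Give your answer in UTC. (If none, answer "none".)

10:00-12:30, 14:30-16:00

Alice in UTC: 08:00-08:30, 09:30-18:30 (subtract 5h to convert from UTC+5).
Gabriel in UTC: 08:30-09:00, 10:00-13:30, 14:30-16:00 (subtract 5h to convert from UTC+5).
Callum in UTC: 10:00-14:00, 14:30-17:00 (subtract 2h to convert from UTC+2).
Idris in UTC: 09:30-12:30, 14:00-18:00 (subtract 2h to convert from UTC+2).
Alice ∩ Gabriel: 10:00-13:30, 14:30-16:00.
Alice ∩ Gabriel ∩ Callum: 10:00-13:30, 14:30-16:00.
Alice ∩ Gabriel ∩ Callum ∩ Idris: 10:00-12:30, 14:30-16:00.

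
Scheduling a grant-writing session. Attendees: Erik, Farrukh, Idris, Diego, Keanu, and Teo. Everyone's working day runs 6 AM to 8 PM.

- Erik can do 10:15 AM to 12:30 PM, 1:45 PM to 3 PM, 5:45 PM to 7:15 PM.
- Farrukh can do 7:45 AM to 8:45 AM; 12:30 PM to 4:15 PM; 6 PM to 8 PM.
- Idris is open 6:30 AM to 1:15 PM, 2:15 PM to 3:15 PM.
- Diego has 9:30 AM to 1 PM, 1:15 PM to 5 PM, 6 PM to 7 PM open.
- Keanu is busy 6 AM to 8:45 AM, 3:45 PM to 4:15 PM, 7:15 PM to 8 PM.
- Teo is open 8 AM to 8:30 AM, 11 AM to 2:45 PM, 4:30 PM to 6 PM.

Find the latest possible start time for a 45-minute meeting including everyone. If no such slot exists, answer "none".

Erik free: 10:15-12:30, 13:45-15:00, 17:45-19:15.
Farrukh free: 07:45-08:45, 12:30-16:15, 18:00-20:00.
Idris free: 06:30-13:15, 14:15-15:15.
Diego free: 09:30-13:00, 13:15-17:00, 18:00-19:00.
Keanu free: 08:45-15:45, 16:15-19:15 (invert busy blocks within the working day).
Teo free: 08:00-08:30, 11:00-14:45, 16:30-18:00.
Erik ∩ Farrukh: 13:45-15:00, 18:00-19:15.
Erik ∩ Farrukh ∩ Idris: 14:15-15:00.
Erik ∩ Farrukh ∩ Idris ∩ Diego: 14:15-15:00.
Erik ∩ Farrukh ∩ Idris ∩ Diego ∩ Keanu: 14:15-15:00.
Erik ∩ Farrukh ∩ Idris ∩ Diego ∩ Keanu ∩ Teo: 14:15-14:45.
So the common availability across everyone is 14:15-14:45.
No common window is at least 45 minutes long.

none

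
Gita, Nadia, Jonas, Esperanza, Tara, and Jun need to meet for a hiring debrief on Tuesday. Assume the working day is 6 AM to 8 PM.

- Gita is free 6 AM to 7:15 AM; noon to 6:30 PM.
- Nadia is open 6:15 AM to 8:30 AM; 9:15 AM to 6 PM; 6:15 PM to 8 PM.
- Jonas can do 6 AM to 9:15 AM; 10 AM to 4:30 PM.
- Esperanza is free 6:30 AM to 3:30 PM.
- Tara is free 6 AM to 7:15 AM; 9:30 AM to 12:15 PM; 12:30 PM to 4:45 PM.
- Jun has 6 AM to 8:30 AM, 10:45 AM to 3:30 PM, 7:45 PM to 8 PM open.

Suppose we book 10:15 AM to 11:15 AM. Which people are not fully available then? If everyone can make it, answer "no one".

Gita, Jun

Gita: not fully free for 10:15-11:15. Nadia: free for 10:15-11:15. Jonas: free for 10:15-11:15. Esperanza: free for 10:15-11:15. Tara: free for 10:15-11:15. Jun: not fully free for 10:15-11:15.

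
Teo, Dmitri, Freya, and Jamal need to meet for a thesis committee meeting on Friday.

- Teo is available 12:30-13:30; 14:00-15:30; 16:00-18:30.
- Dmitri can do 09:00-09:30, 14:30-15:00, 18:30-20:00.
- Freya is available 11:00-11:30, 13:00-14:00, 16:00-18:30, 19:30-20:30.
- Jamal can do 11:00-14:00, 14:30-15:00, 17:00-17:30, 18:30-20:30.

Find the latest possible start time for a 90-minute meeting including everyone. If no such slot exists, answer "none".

none

Teo ∩ Dmitri: 14:30-15:00.
Teo ∩ Dmitri ∩ Freya: ∅.
Teo ∩ Dmitri ∩ Freya ∩ Jamal: ∅.
There is no time when everyone is free.
No common window is at least 90 minutes long.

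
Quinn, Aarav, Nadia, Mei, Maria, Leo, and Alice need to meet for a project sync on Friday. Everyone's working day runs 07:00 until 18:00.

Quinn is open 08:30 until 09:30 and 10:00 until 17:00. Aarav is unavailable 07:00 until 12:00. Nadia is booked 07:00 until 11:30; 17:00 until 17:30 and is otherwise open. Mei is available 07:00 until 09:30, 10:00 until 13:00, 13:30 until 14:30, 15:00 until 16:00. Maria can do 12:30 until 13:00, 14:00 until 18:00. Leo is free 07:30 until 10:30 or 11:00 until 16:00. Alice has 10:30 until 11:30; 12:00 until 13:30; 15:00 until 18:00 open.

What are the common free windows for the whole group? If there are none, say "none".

12:30-13:00, 15:00-16:00

Quinn free: 08:30-09:30, 10:00-17:00.
Aarav free: 12:00-18:00 (invert busy blocks within the working day).
Nadia free: 11:30-17:00, 17:30-18:00 (invert busy blocks within the working day).
Mei free: 07:00-09:30, 10:00-13:00, 13:30-14:30, 15:00-16:00.
Maria free: 12:30-13:00, 14:00-18:00.
Leo free: 07:30-10:30, 11:00-16:00.
Alice free: 10:30-11:30, 12:00-13:30, 15:00-18:00.
Quinn ∩ Aarav: 12:00-17:00.
Quinn ∩ Aarav ∩ Nadia: 12:00-17:00.
Quinn ∩ Aarav ∩ Nadia ∩ Mei: 12:00-13:00, 13:30-14:30, 15:00-16:00.
Quinn ∩ Aarav ∩ Nadia ∩ Mei ∩ Maria: 12:30-13:00, 14:00-14:30, 15:00-16:00.
Quinn ∩ Aarav ∩ Nadia ∩ Mei ∩ Maria ∩ Leo: 12:30-13:00, 14:00-14:30, 15:00-16:00.
Quinn ∩ Aarav ∩ Nadia ∩ Mei ∩ Maria ∩ Leo ∩ Alice: 12:30-13:00, 15:00-16:00.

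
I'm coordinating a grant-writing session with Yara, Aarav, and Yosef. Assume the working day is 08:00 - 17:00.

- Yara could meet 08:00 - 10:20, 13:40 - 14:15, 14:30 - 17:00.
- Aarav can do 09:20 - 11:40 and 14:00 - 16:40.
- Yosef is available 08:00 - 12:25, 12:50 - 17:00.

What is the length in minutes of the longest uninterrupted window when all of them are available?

130

Yara ∩ Aarav: 09:20-10:20, 14:00-14:15, 14:30-16:40.
Yara ∩ Aarav ∩ Yosef: 09:20-10:20, 14:00-14:15, 14:30-16:40.
Those are the intersection windows.
The longest is 14:30-16:40 at 130 minutes.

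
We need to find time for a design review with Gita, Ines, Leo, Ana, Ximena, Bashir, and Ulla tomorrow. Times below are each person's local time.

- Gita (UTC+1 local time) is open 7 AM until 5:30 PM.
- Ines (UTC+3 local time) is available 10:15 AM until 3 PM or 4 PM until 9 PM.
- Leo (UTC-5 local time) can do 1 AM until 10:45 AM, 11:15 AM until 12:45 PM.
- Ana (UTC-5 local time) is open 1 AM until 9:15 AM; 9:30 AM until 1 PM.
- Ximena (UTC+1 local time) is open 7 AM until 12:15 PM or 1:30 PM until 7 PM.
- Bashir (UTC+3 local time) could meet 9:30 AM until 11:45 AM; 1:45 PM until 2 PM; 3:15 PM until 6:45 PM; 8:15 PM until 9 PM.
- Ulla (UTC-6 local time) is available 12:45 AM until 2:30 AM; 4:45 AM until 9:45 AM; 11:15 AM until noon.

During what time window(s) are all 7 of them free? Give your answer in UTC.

Gita in UTC: 06:00-16:30 (subtract 1h to convert from UTC+1).
Ines in UTC: 07:15-12:00, 13:00-18:00 (subtract 3h to convert from UTC+3).
Leo in UTC: 06:00-15:45, 16:15-17:45 (add 5h to convert from UTC-5).
Ana in UTC: 06:00-14:15, 14:30-18:00 (add 5h to convert from UTC-5).
Ximena in UTC: 06:00-11:15, 12:30-18:00 (subtract 1h to convert from UTC+1).
Bashir in UTC: 06:30-08:45, 10:45-11:00, 12:15-15:45, 17:15-18:00 (subtract 3h to convert from UTC+3).
Ulla in UTC: 06:45-08:30, 10:45-15:45, 17:15-18:00 (add 6h to convert from UTC-6).
Gita ∩ Ines: 07:15-12:00, 13:00-16:30.
Gita ∩ Ines ∩ Leo: 07:15-12:00, 13:00-15:45, 16:15-16:30.
Gita ∩ Ines ∩ Leo ∩ Ana: 07:15-12:00, 13:00-14:15, 14:30-15:45, 16:15-16:30.
Gita ∩ Ines ∩ Leo ∩ Ana ∩ Ximena: 07:15-11:15, 13:00-14:15, 14:30-15:45, 16:15-16:30.
Gita ∩ Ines ∩ Leo ∩ Ana ∩ Ximena ∩ Bashir: 07:15-08:45, 10:45-11:00, 13:00-14:15, 14:30-15:45.
Gita ∩ Ines ∩ Leo ∩ Ana ∩ Ximena ∩ Bashir ∩ Ulla: 07:15-08:30, 10:45-11:00, 13:00-14:15, 14:30-15:45.

07:15-08:30, 10:45-11:00, 13:00-14:15, 14:30-15:45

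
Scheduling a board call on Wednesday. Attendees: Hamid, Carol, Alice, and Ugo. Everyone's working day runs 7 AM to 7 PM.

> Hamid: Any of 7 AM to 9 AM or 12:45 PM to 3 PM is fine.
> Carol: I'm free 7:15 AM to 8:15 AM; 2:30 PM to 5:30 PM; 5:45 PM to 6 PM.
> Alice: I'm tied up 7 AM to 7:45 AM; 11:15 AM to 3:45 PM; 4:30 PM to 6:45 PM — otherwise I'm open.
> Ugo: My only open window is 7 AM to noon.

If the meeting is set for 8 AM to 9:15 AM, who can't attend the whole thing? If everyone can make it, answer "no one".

Carol, Hamid

Hamid free: 07:00-09:00, 12:45-15:00.
Carol free: 07:15-08:15, 14:30-17:30, 17:45-18:00.
Alice free: 07:45-11:15, 15:45-16:30, 18:45-19:00 (invert busy blocks within the working day).
Ugo free: 07:00-12:00.
Hamid: not fully free for 08:00-09:15. Carol: not fully free for 08:00-09:15. Alice: free for 08:00-09:15. Ugo: free for 08:00-09:15.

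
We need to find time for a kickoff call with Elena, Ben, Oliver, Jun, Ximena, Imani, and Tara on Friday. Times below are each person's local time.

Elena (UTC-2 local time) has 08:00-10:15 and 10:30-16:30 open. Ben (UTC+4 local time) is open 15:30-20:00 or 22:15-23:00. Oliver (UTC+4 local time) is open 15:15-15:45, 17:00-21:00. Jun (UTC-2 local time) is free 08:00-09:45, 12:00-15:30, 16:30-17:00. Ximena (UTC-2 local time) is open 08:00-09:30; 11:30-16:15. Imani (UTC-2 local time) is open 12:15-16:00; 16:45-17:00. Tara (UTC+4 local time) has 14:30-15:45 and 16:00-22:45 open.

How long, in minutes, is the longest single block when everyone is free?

Elena in UTC: 10:00-12:15, 12:30-18:30 (add 2h to convert from UTC-2).
Ben in UTC: 11:30-16:00, 18:15-19:00 (subtract 4h to convert from UTC+4).
Oliver in UTC: 11:15-11:45, 13:00-17:00 (subtract 4h to convert from UTC+4).
Jun in UTC: 10:00-11:45, 14:00-17:30, 18:30-19:00 (add 2h to convert from UTC-2).
Ximena in UTC: 10:00-11:30, 13:30-18:15 (add 2h to convert from UTC-2).
Imani in UTC: 14:15-18:00, 18:45-19:00 (add 2h to convert from UTC-2).
Tara in UTC: 10:30-11:45, 12:00-18:45 (subtract 4h to convert from UTC+4).
Elena ∩ Ben: 11:30-12:15, 12:30-16:00, 18:15-18:30.
Elena ∩ Ben ∩ Oliver: 11:30-11:45, 13:00-16:00.
Elena ∩ Ben ∩ Oliver ∩ Jun: 11:30-11:45, 14:00-16:00.
Elena ∩ Ben ∩ Oliver ∩ Jun ∩ Ximena: 14:00-16:00.
Elena ∩ Ben ∩ Oliver ∩ Jun ∩ Ximena ∩ Imani: 14:15-16:00.
Elena ∩ Ben ∩ Oliver ∩ Jun ∩ Ximena ∩ Imani ∩ Tara: 14:15-16:00.
The longest is 14:15-16:00 at 105 minutes.

105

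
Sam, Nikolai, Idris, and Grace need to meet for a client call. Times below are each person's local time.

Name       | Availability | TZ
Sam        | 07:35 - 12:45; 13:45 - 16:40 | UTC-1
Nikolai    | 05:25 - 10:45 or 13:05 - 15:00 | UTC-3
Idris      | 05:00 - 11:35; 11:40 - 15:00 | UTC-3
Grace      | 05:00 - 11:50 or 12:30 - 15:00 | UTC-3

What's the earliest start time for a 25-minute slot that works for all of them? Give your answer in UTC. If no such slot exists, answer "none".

Sam in UTC: 08:35-13:45, 14:45-17:40 (add 1h to convert from UTC-1).
Nikolai in UTC: 08:25-13:45, 16:05-18:00 (add 3h to convert from UTC-3).
Idris in UTC: 08:00-14:35, 14:40-18:00 (add 3h to convert from UTC-3).
Grace in UTC: 08:00-14:50, 15:30-18:00 (add 3h to convert from UTC-3).
Sam ∩ Nikolai: 08:35-13:45, 16:05-17:40.
Sam ∩ Nikolai ∩ Idris: 08:35-13:45, 16:05-17:40.
Sam ∩ Nikolai ∩ Idris ∩ Grace: 08:35-13:45, 16:05-17:40.
Those are the intersection windows.
The first common window of at least 25 minutes is 08:35-13:45, so the earliest start is 08:35.

08:35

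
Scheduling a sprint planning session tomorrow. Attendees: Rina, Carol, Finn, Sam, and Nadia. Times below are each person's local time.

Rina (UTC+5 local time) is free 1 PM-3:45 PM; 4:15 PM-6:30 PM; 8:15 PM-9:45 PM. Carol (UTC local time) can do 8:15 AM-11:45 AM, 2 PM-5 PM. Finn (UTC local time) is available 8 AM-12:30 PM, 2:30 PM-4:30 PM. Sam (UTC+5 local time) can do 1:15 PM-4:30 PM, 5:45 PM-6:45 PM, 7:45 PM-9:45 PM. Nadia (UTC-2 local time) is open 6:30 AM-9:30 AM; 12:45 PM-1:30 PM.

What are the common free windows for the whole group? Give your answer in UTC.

08:30-10:45, 11:15-11:30, 15:15-15:30

Rina in UTC: 08:00-10:45, 11:15-13:30, 15:15-16:45 (subtract 5h to convert from UTC+5).
Carol in UTC: 08:15-11:45, 14:00-17:00.
Finn in UTC: 08:00-12:30, 14:30-16:30.
Sam in UTC: 08:15-11:30, 12:45-13:45, 14:45-16:45 (subtract 5h to convert from UTC+5).
Nadia in UTC: 08:30-11:30, 14:45-15:30 (add 2h to convert from UTC-2).
Rina ∩ Carol: 08:15-10:45, 11:15-11:45, 15:15-16:45.
Rina ∩ Carol ∩ Finn: 08:15-10:45, 11:15-11:45, 15:15-16:30.
Rina ∩ Carol ∩ Finn ∩ Sam: 08:15-10:45, 11:15-11:30, 15:15-16:30.
Rina ∩ Carol ∩ Finn ∩ Sam ∩ Nadia: 08:30-10:45, 11:15-11:30, 15:15-15:30.
Those are the intersection windows.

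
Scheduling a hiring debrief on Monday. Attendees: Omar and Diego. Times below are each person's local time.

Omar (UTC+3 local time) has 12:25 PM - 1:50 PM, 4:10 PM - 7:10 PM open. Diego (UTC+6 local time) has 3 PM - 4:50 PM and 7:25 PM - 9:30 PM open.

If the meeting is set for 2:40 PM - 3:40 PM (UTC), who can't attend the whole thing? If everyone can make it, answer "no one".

Omar in UTC: 09:25-10:50, 13:10-16:10 (subtract 3h to convert from UTC+3).
Diego in UTC: 09:00-10:50, 13:25-15:30 (subtract 6h to convert from UTC+6).
Omar: free for 14:40-15:40. Diego: not fully free for 14:40-15:40.

Diego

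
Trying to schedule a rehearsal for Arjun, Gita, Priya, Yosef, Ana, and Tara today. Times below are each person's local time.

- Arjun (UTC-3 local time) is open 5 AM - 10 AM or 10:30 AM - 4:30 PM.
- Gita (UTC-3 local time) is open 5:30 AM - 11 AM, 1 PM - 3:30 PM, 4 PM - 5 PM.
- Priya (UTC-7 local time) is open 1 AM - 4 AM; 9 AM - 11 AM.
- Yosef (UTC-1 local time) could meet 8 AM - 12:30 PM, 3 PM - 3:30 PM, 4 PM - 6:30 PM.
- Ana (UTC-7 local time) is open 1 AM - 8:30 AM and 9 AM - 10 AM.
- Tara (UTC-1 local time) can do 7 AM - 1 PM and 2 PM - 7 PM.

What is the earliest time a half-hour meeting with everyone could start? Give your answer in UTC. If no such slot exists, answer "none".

Arjun in UTC: 08:00-13:00, 13:30-19:30 (add 3h to convert from UTC-3).
Gita in UTC: 08:30-14:00, 16:00-18:30, 19:00-20:00 (add 3h to convert from UTC-3).
Priya in UTC: 08:00-11:00, 16:00-18:00 (add 7h to convert from UTC-7).
Yosef in UTC: 09:00-13:30, 16:00-16:30, 17:00-19:30 (add 1h to convert from UTC-1).
Ana in UTC: 08:00-15:30, 16:00-17:00 (add 7h to convert from UTC-7).
Tara in UTC: 08:00-14:00, 15:00-20:00 (add 1h to convert from UTC-1).
Arjun ∩ Gita: 08:30-13:00, 13:30-14:00, 16:00-18:30, 19:00-19:30.
Arjun ∩ Gita ∩ Priya: 08:30-11:00, 16:00-18:00.
Arjun ∩ Gita ∩ Priya ∩ Yosef: 09:00-11:00, 16:00-16:30, 17:00-18:00.
Arjun ∩ Gita ∩ Priya ∩ Yosef ∩ Ana: 09:00-11:00, 16:00-16:30.
Arjun ∩ Gita ∩ Priya ∩ Yosef ∩ Ana ∩ Tara: 09:00-11:00, 16:00-16:30.
The first common window of at least 30 minutes is 09:00-11:00, so the earliest start is 09:00.

09:00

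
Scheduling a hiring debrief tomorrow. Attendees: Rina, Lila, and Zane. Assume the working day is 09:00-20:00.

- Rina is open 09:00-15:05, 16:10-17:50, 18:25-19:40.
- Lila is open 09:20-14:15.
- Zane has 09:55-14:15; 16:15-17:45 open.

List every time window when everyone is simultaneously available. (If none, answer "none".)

Rina ∩ Lila: 09:20-14:15.
Rina ∩ Lila ∩ Zane: 09:55-14:15.
So the common availability across everyone is 09:55-14:15.

09:55-14:15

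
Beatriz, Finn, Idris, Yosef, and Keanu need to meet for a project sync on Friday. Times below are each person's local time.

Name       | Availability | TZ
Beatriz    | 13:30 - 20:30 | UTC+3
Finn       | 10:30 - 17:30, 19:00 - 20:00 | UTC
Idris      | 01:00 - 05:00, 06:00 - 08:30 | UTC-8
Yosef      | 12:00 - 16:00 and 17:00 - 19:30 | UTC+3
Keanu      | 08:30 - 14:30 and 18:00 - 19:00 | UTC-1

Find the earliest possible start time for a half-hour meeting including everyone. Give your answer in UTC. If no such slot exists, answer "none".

10:30

Beatriz in UTC: 10:30-17:30 (subtract 3h to convert from UTC+3).
Finn in UTC: 10:30-17:30, 19:00-20:00.
Idris in UTC: 09:00-13:00, 14:00-16:30 (add 8h to convert from UTC-8).
Yosef in UTC: 09:00-13:00, 14:00-16:30 (subtract 3h to convert from UTC+3).
Keanu in UTC: 09:30-15:30, 19:00-20:00 (add 1h to convert from UTC-1).
Beatriz ∩ Finn: 10:30-17:30.
Beatriz ∩ Finn ∩ Idris: 10:30-13:00, 14:00-16:30.
Beatriz ∩ Finn ∩ Idris ∩ Yosef: 10:30-13:00, 14:00-16:30.
Beatriz ∩ Finn ∩ Idris ∩ Yosef ∩ Keanu: 10:30-13:00, 14:00-15:30.
The first common window of at least 30 minutes is 10:30-13:00, so the earliest start is 10:30.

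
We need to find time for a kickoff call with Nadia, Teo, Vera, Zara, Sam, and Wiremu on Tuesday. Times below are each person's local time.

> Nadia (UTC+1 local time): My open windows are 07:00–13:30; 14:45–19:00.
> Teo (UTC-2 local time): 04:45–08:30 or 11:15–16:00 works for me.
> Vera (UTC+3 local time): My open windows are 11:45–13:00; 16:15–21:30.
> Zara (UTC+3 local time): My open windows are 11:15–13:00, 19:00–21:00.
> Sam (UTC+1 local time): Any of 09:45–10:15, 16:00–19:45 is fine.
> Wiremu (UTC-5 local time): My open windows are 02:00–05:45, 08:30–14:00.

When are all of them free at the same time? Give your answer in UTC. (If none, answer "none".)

08:45-09:15, 16:00-18:00

Nadia in UTC: 06:00-12:30, 13:45-18:00 (subtract 1h to convert from UTC+1).
Teo in UTC: 06:45-10:30, 13:15-18:00 (add 2h to convert from UTC-2).
Vera in UTC: 08:45-10:00, 13:15-18:30 (subtract 3h to convert from UTC+3).
Zara in UTC: 08:15-10:00, 16:00-18:00 (subtract 3h to convert from UTC+3).
Sam in UTC: 08:45-09:15, 15:00-18:45 (subtract 1h to convert from UTC+1).
Wiremu in UTC: 07:00-10:45, 13:30-19:00 (add 5h to convert from UTC-5).
Nadia ∩ Teo: 06:45-10:30, 13:45-18:00.
Nadia ∩ Teo ∩ Vera: 08:45-10:00, 13:45-18:00.
Nadia ∩ Teo ∩ Vera ∩ Zara: 08:45-10:00, 16:00-18:00.
Nadia ∩ Teo ∩ Vera ∩ Zara ∩ Sam: 08:45-09:15, 16:00-18:00.
Nadia ∩ Teo ∩ Vera ∩ Zara ∩ Sam ∩ Wiremu: 08:45-09:15, 16:00-18:00.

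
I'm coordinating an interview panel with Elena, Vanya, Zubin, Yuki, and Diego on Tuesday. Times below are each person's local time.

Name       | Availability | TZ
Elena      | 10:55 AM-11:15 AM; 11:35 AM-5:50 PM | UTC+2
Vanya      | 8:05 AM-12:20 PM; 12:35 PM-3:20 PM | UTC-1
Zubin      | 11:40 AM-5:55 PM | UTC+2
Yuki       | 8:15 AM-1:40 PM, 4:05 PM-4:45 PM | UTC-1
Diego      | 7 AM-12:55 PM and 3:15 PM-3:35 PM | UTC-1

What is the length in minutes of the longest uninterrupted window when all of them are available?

220

Elena in UTC: 08:55-09:15, 09:35-15:50 (subtract 2h to convert from UTC+2).
Vanya in UTC: 09:05-13:20, 13:35-16:20 (add 1h to convert from UTC-1).
Zubin in UTC: 09:40-15:55 (subtract 2h to convert from UTC+2).
Yuki in UTC: 09:15-14:40, 17:05-17:45 (add 1h to convert from UTC-1).
Diego in UTC: 08:00-13:55, 16:15-16:35 (add 1h to convert from UTC-1).
Elena ∩ Vanya: 09:05-09:15, 09:35-13:20, 13:35-15:50.
Elena ∩ Vanya ∩ Zubin: 09:40-13:20, 13:35-15:50.
Elena ∩ Vanya ∩ Zubin ∩ Yuki: 09:40-13:20, 13:35-14:40.
Elena ∩ Vanya ∩ Zubin ∩ Yuki ∩ Diego: 09:40-13:20, 13:35-13:55.
So the common availability across everyone is 09:40-13:20, 13:35-13:55.
The longest is 09:40-13:20 at 220 minutes.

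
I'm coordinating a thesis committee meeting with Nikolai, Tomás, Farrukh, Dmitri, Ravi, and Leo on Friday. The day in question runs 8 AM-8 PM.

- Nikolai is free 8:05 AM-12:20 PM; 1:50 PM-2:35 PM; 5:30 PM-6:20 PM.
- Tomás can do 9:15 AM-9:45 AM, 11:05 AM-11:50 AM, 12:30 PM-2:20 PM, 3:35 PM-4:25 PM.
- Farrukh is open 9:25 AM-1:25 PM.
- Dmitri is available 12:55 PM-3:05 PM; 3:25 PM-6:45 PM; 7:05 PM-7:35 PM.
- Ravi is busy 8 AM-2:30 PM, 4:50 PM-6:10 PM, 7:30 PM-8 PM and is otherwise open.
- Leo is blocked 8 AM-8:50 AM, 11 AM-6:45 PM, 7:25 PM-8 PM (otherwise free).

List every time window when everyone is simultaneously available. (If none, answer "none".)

Nikolai free: 08:05-12:20, 13:50-14:35, 17:30-18:20.
Tomás free: 09:15-09:45, 11:05-11:50, 12:30-14:20, 15:35-16:25.
Farrukh free: 09:25-13:25.
Dmitri free: 12:55-15:05, 15:25-18:45, 19:05-19:35.
Ravi free: 14:30-16:50, 18:10-19:30 (invert busy blocks within the working day).
Leo free: 08:50-11:00, 18:45-19:25 (invert busy blocks within the working day).
Nikolai ∩ Tomás: 09:15-09:45, 11:05-11:50, 13:50-14:20.
Nikolai ∩ Tomás ∩ Farrukh: 09:25-09:45, 11:05-11:50.
Nikolai ∩ Tomás ∩ Farrukh ∩ Dmitri: ∅.
Nikolai ∩ Tomás ∩ Farrukh ∩ Dmitri ∩ Ravi: ∅.
Nikolai ∩ Tomás ∩ Farrukh ∩ Dmitri ∩ Ravi ∩ Leo: ∅.
There is no time when everyone is free.

none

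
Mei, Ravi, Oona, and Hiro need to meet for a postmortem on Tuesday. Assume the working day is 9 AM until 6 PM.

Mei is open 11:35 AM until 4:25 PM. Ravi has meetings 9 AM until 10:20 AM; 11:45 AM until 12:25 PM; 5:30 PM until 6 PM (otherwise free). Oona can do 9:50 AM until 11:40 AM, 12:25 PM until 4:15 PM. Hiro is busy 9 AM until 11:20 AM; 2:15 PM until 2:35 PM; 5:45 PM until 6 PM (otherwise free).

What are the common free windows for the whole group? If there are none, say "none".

11:35-11:40, 12:25-14:15, 14:35-16:15

Mei free: 11:35-16:25.
Ravi free: 10:20-11:45, 12:25-17:30 (invert busy blocks within the working day).
Oona free: 09:50-11:40, 12:25-16:15.
Hiro free: 11:20-14:15, 14:35-17:45 (invert busy blocks within the working day).
Mei ∩ Ravi: 11:35-11:45, 12:25-16:25.
Mei ∩ Ravi ∩ Oona: 11:35-11:40, 12:25-16:15.
Mei ∩ Ravi ∩ Oona ∩ Hiro: 11:35-11:40, 12:25-14:15, 14:35-16:15.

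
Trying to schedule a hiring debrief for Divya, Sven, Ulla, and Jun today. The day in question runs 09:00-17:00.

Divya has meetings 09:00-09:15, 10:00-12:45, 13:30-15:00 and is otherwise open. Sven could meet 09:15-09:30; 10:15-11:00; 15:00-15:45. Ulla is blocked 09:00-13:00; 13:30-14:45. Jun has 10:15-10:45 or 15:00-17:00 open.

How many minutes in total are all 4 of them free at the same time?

Divya free: 09:15-10:00, 12:45-13:30, 15:00-17:00 (invert busy blocks within the working day).
Sven free: 09:15-09:30, 10:15-11:00, 15:00-15:45.
Ulla free: 13:00-13:30, 14:45-17:00 (invert busy blocks within the working day).
Jun free: 10:15-10:45, 15:00-17:00.
Divya ∩ Sven: 09:15-09:30, 15:00-15:45.
Divya ∩ Sven ∩ Ulla: 15:00-15:45.
Divya ∩ Sven ∩ Ulla ∩ Jun: 15:00-15:45.
That's a single block of 45 minutes.

45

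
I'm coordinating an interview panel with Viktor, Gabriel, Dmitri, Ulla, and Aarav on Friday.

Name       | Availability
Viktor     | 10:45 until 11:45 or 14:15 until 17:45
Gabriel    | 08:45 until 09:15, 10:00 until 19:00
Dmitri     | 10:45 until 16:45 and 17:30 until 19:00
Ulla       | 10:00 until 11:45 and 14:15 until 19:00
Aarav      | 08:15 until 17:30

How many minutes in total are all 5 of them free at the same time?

210

Viktor ∩ Gabriel: 10:45-11:45, 14:15-17:45.
Viktor ∩ Gabriel ∩ Dmitri: 10:45-11:45, 14:15-16:45, 17:30-17:45.
Viktor ∩ Gabriel ∩ Dmitri ∩ Ulla: 10:45-11:45, 14:15-16:45, 17:30-17:45.
Viktor ∩ Gabriel ∩ Dmitri ∩ Ulla ∩ Aarav: 10:45-11:45, 14:15-16:45.
So the common availability across everyone is 10:45-11:45, 14:15-16:45.
Summing the common windows: 60 + 150 = 210 minutes.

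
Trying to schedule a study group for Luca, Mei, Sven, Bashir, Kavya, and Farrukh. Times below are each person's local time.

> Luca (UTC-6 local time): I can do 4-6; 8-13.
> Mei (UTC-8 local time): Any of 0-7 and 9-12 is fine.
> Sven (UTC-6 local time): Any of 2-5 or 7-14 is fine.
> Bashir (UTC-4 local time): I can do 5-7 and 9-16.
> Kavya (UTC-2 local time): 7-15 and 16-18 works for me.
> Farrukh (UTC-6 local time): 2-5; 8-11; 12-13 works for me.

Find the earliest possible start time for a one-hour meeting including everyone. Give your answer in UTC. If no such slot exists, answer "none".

Luca in UTC: 10:00-12:00, 14:00-19:00 (add 6h to convert from UTC-6).
Mei in UTC: 08:00-15:00, 17:00-20:00 (add 8h to convert from UTC-8).
Sven in UTC: 08:00-11:00, 13:00-20:00 (add 6h to convert from UTC-6).
Bashir in UTC: 09:00-11:00, 13:00-20:00 (add 4h to convert from UTC-4).
Kavya in UTC: 09:00-17:00, 18:00-20:00 (add 2h to convert from UTC-2).
Farrukh in UTC: 08:00-11:00, 14:00-17:00, 18:00-19:00 (add 6h to convert from UTC-6).
Luca ∩ Mei: 10:00-12:00, 14:00-15:00, 17:00-19:00.
Luca ∩ Mei ∩ Sven: 10:00-11:00, 14:00-15:00, 17:00-19:00.
Luca ∩ Mei ∩ Sven ∩ Bashir: 10:00-11:00, 14:00-15:00, 17:00-19:00.
Luca ∩ Mei ∩ Sven ∩ Bashir ∩ Kavya: 10:00-11:00, 14:00-15:00, 18:00-19:00.
Luca ∩ Mei ∩ Sven ∩ Bashir ∩ Kavya ∩ Farrukh: 10:00-11:00, 14:00-15:00, 18:00-19:00.
The first common window of at least 60 minutes is 10:00-11:00, so the earliest start is 10:00.

10:00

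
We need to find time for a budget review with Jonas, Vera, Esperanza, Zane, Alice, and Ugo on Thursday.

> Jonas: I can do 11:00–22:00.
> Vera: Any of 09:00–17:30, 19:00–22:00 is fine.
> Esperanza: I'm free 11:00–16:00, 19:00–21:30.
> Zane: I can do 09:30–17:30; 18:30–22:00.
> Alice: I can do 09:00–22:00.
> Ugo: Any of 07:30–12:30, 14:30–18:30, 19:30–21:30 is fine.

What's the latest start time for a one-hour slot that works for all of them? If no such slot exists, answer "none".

20:30

Jonas ∩ Vera: 11:00-17:30, 19:00-22:00.
Jonas ∩ Vera ∩ Esperanza: 11:00-16:00, 19:00-21:30.
Jonas ∩ Vera ∩ Esperanza ∩ Zane: 11:00-16:00, 19:00-21:30.
Jonas ∩ Vera ∩ Esperanza ∩ Zane ∩ Alice: 11:00-16:00, 19:00-21:30.
Jonas ∩ Vera ∩ Esperanza ∩ Zane ∩ Alice ∩ Ugo: 11:00-12:30, 14:30-16:00, 19:30-21:30.
Those are the intersection windows.
The last common window of at least 60 minutes is 19:30-21:30; a 60-minute meeting can start as late as 20:30 and still end by 21:30.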